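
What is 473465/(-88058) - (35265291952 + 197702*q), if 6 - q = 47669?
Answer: -2275614343609973/88058 ≈ -2.5842e+10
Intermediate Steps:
q = -47663 (q = 6 - 1*47669 = 6 - 47669 = -47663)
473465/(-88058) - (35265291952 + 197702*q) = 473465/(-88058) - 197702/(1/(178376 - 47663)) = 473465*(-1/88058) - 197702/(1/130713) = -473465/88058 - 197702/1/130713 = -473465/88058 - 197702*130713 = -473465/88058 - 25842221526 = -2275614343609973/88058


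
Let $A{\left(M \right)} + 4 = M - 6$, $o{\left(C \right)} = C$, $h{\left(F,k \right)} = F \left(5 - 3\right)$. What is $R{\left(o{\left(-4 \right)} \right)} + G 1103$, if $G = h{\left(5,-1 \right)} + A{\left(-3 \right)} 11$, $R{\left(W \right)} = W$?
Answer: $-146703$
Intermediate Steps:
$h{\left(F,k \right)} = 2 F$ ($h{\left(F,k \right)} = F 2 = 2 F$)
$A{\left(M \right)} = -10 + M$ ($A{\left(M \right)} = -4 + \left(M - 6\right) = -4 + \left(-6 + M\right) = -10 + M$)
$G = -133$ ($G = 2 \cdot 5 + \left(-10 - 3\right) 11 = 10 - 143 = -133$)
$R{\left(o{\left(-4 \right)} \right)} + G 1103 = -4 - 146699 = -146703$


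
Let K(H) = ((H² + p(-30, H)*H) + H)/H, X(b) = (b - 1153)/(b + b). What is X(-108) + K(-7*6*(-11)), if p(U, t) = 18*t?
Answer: 1897525/216 ≈ 8784.8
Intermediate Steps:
X(b) = (-1153 + b)/(2*b) (X(b) = (-1153 + b)/((2*b)) = (-1153 + b)*(1/(2*b)) = (-1153 + b)/(2*b))
K(H) = (H + 19*H²)/H (K(H) = ((H² + (18*H)*H) + H)/H = ((H² + 18*H²) + H)/H = (19*H² + H)/H = (H + 19*H²)/H)
X(-108) + K(-7*6*(-11)) = (½)*(-1153 - 108)/(-108) + (1 + 19*(-7*6*(-11))) = (½)*(-1/108)*(-1261) + (1 + 19*(-42*(-11))) = 1261/216 + (1 + 19*462) = 1261/216 + (1 + 8778) = 1261/216 + 8779 = 1897525/216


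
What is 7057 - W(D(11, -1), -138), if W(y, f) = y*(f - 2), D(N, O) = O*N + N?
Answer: 7057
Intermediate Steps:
D(N, O) = N + N*O (D(N, O) = N*O + N = N + N*O)
W(y, f) = y*(-2 + f)
7057 - W(D(11, -1), -138) = 7057 - 11*(1 - 1)*(-2 - 138) = 7057 - 11*0*(-140) = 7057 - 0*(-140) = 7057 - 1*0 = 7057 + 0 = 7057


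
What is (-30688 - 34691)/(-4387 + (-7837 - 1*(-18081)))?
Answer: -65379/5857 ≈ -11.163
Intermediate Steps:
(-30688 - 34691)/(-4387 + (-7837 - 1*(-18081))) = -65379/(-4387 + (-7837 + 18081)) = -65379/(-4387 + 10244) = -65379/5857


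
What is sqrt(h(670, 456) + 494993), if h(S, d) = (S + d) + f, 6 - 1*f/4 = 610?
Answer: sqrt(493703) ≈ 702.64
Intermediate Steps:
f = -2416 (f = 24 - 4*610 = 24 - 2440 = -2416)
h(S, d) = -2416 + S + d (h(S, d) = (S + d) - 2416 = -2416 + S + d)
sqrt(h(670, 456) + 494993) = sqrt((-2416 + 670 + 456) + 494993) = sqrt(-1290 + 494993) = sqrt(493703)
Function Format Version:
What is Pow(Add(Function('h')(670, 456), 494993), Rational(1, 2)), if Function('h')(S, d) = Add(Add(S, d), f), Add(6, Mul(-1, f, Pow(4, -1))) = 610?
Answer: Pow(493703, Rational(1, 2)) ≈ 702.64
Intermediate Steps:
f = -2416 (f = Add(24, Mul(-4, 610)) = Add(24, -2440) = -2416)
Function('h')(S, d) = Add(-2416, S, d) (Function('h')(S, d) = Add(Add(S, d), -2416) = Add(-2416, S, d))
Pow(Add(Function('h')(670, 456), 494993), Rational(1, 2)) = Pow(Add(Add(-2416, 670, 456), 494993), Rational(1, 2)) = Pow(Add(-1290, 494993), Rational(1, 2)) = Pow(493703, Rational(1, 2))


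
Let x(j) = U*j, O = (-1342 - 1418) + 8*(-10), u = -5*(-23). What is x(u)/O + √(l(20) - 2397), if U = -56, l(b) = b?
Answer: 161/71 + I*√2377 ≈ 2.2676 + 48.755*I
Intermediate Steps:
u = 115
O = -2840 (O = -2760 - 80 = -2840)
x(j) = -56*j
x(u)/O + √(l(20) - 2397) = -56*115/(-2840) + √(20 - 2397) = -6440*(-1/2840) + √(-2377) = 161/71 + I*√2377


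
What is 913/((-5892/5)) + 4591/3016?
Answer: 3320533/4442568 ≈ 0.74744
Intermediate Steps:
913/((-5892/5)) + 4591/3016 = 913/((-5892/5)) + 4591*(1/3016) = 913/((-982*6/5)) + 4591/3016 = 913/(-5892/5) + 4591/3016 = 913*(-5/5892) + 4591/3016 = -4565/5892 + 4591/3016 = 3320533/4442568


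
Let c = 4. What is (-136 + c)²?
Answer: 17424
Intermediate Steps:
(-136 + c)² = (-136 + 4)² = (-132)² = 17424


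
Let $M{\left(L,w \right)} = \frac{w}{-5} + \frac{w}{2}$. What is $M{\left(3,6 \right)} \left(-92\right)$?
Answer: $- \frac{828}{5} \approx -165.6$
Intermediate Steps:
$M{\left(L,w \right)} = \frac{3 w}{10}$ ($M{\left(L,w \right)} = w \left(- \frac{1}{5}\right) + w \frac{1}{2} = - \frac{w}{5} + \frac{w}{2} = \frac{3 w}{10}$)
$M{\left(3,6 \right)} \left(-92\right) = \frac{3}{10} \cdot 6 \left(-92\right) = \frac{9}{5} \left(-92\right) = - \frac{828}{5}$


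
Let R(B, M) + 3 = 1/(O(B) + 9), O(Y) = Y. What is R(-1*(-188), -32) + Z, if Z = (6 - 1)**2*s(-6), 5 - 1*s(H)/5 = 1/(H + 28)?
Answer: 2671145/4334 ≈ 616.32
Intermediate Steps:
s(H) = 25 - 5/(28 + H) (s(H) = 25 - 5/(H + 28) = 25 - 5/(28 + H))
R(B, M) = -3 + 1/(9 + B) (R(B, M) = -3 + 1/(B + 9) = -3 + 1/(9 + B))
Z = 13625/22 (Z = (6 - 1)**2*(5*(139 + 5*(-6))/(28 - 6)) = 5**2*(5*(139 - 30)/22) = 25*(5*(1/22)*109) = 25*(545/22) = 13625/22 ≈ 619.32)
R(-1*(-188), -32) + Z = (-26 - (-3)*(-188))/(9 - 1*(-188)) + 13625/22 = (-26 - 3*188)/(9 + 188) + 13625/22 = (-26 - 564)/197 + 13625/22 = (1/197)*(-590) + 13625/22 = -590/197 + 13625/22 = 2671145/4334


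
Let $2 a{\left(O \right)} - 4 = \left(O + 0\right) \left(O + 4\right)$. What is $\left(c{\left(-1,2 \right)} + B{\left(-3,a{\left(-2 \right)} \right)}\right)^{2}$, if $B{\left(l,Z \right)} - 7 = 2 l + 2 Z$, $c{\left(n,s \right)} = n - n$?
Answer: $1$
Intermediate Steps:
$c{\left(n,s \right)} = 0$
$a{\left(O \right)} = 2 + \frac{O \left(4 + O\right)}{2}$ ($a{\left(O \right)} = 2 + \frac{\left(O + 0\right) \left(O + 4\right)}{2} = 2 + \frac{O \left(4 + O\right)}{2}$)
$B{\left(l,Z \right)} = 7 + 2 Z + 2 l$ ($B{\left(l,Z \right)} = 7 + \left(2 l + 2 Z\right) = 7 + \left(2 Z + 2 l\right) = 7 + 2 Z + 2 l$)
$\left(c{\left(-1,2 \right)} + B{\left(-3,a{\left(-2 \right)} \right)}\right)^{2} = \left(0 + \left(7 + 2 \left(2 + \frac{\left(-2\right)^{2}}{2} + 2 \left(-2\right)\right) + 2 \left(-3\right)\right)\right)^{2} = \left(0 + \left(7 + 2 \left(2 + \frac{1}{2} \cdot 4 - 4\right) - 6\right)\right)^{2} = \left(0 + \left(7 + 2 \left(2 + 2 - 4\right) - 6\right)\right)^{2} = \left(0 + \left(7 + 2 \cdot 0 - 6\right)\right)^{2} = \left(0 + \left(7 + 0 - 6\right)\right)^{2} = \left(0 + 1\right)^{2} = 1^{2} = 1$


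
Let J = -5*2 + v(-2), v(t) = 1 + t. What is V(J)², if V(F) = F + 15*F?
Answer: 30976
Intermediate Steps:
J = -11 (J = -5*2 + (1 - 2) = -10 - 1 = -11)
V(F) = 16*F
V(J)² = (16*(-11))² = (-176)² = 30976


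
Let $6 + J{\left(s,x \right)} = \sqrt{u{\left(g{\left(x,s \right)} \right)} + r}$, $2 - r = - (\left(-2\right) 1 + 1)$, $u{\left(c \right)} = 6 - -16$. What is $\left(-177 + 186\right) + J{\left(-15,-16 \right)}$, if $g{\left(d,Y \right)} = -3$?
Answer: $3 + \sqrt{23} \approx 7.7958$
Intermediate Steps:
$u{\left(c \right)} = 22$ ($u{\left(c \right)} = 6 + 16 = 22$)
$r = 1$ ($r = 2 - - (\left(-2\right) 1 + 1) = 2 - - (-2 + 1) = 2 - \left(-1\right) \left(-1\right) = 2 - 1 = 1$)
$J{\left(s,x \right)} = -6 + \sqrt{23}$ ($J{\left(s,x \right)} = -6 + \sqrt{22 + 1} = -6 + \sqrt{23}$)
$\left(-177 + 186\right) + J{\left(-15,-16 \right)} = \left(-177 + 186\right) - \left(6 - \sqrt{23}\right) = 9 - \left(6 - \sqrt{23}\right) = 3 + \sqrt{23}$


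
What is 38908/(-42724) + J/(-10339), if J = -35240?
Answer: 275830987/110430859 ≈ 2.4978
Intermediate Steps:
38908/(-42724) + J/(-10339) = 38908/(-42724) - 35240/(-10339) = 38908*(-1/42724) - 35240*(-1/10339) = -9727/10681 + 35240/10339 = 275830987/110430859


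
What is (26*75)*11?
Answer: 21450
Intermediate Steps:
(26*75)*11 = 1950*11 = 21450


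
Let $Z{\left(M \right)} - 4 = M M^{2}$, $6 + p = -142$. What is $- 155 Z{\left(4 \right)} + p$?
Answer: $-10688$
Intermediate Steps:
$p = -148$ ($p = -6 - 142 = -148$)
$Z{\left(M \right)} = 4 + M^{3}$ ($Z{\left(M \right)} = 4 + M M^{2} = 4 + M^{3}$)
$- 155 Z{\left(4 \right)} + p = - 155 \left(4 + 4^{3}\right) - 148 = - 155 \left(4 + 64\right) - 148 = \left(-155\right) 68 - 148 = -10540 - 148 = -10688$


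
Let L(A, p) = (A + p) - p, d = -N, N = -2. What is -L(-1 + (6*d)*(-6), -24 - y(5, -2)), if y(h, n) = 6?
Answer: 73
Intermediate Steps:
d = 2 (d = -1*(-2) = 2)
L(A, p) = A
-L(-1 + (6*d)*(-6), -24 - y(5, -2)) = -(-1 + (6*2)*(-6)) = -(-1 + 12*(-6)) = -(-1 - 72) = -1*(-73) = 73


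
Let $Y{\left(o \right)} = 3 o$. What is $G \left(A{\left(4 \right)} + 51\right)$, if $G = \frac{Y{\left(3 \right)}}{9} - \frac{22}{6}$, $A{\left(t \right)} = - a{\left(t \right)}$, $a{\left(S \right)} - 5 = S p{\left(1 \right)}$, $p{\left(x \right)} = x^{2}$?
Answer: $-112$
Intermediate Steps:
$a{\left(S \right)} = 5 + S$ ($a{\left(S \right)} = 5 + S 1^{2} = 5 + S 1 = 5 + S$)
$A{\left(t \right)} = -5 - t$ ($A{\left(t \right)} = - (5 + t) = -5 - t$)
$G = - \frac{8}{3}$ ($G = \frac{3 \cdot 3}{9} - \frac{22}{6} = 9 \cdot \frac{1}{9} - \frac{11}{3} = 1 - \frac{11}{3} = - \frac{8}{3} \approx -2.6667$)
$G \left(A{\left(4 \right)} + 51\right) = - \frac{8 \left(\left(-5 - 4\right) + 51\right)}{3} = - \frac{8 \left(-9 + 51\right)}{3} = \left(- \frac{8}{3}\right) 42 = -112$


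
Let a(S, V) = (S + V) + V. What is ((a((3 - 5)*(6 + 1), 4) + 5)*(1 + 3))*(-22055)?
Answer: 88220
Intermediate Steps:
a(S, V) = S + 2*V
((a((3 - 5)*(6 + 1), 4) + 5)*(1 + 3))*(-22055) = ((((3 - 5)*(6 + 1) + 2*4) + 5)*(1 + 3))*(-22055) = (((-2*7 + 8) + 5)*4)*(-22055) = (((-14 + 8) + 5)*4)*(-22055) = ((-6 + 5)*4)*(-22055) = -1*4*(-22055) = -4*(-22055) = 88220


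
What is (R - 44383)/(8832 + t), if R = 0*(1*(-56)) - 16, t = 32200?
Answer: -44399/41032 ≈ -1.0821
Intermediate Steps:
R = -16 (R = 0*(-56) - 16 = 0 - 16 = -16)
(R - 44383)/(8832 + t) = (-16 - 44383)/(8832 + 32200) = -44399/41032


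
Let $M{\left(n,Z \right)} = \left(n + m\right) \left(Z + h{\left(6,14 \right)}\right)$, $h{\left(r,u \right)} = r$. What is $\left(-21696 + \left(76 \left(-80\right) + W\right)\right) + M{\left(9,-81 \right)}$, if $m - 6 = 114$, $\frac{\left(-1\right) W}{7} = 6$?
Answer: $-37493$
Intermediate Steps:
$W = -42$ ($W = \left(-7\right) 6 = -42$)
$m = 120$ ($m = 6 + 114 = 120$)
$M{\left(n,Z \right)} = \left(6 + Z\right) \left(120 + n\right)$ ($M{\left(n,Z \right)} = \left(n + 120\right) \left(Z + 6\right) = \left(120 + n\right) \left(6 + Z\right) = \left(6 + Z\right) \left(120 + n\right)$)
$\left(-21696 + \left(76 \left(-80\right) + W\right)\right) + M{\left(9,-81 \right)} = \left(-21696 + \left(76 \left(-80\right) - 42\right)\right) + \left(720 + 6 \cdot 9 + 120 \left(-81\right) - 729\right) = \left(-21696 - 6122\right) + \left(720 + 54 - 9720 - 729\right) = \left(-21696 - 6122\right) - 9675 = -27818 - 9675 = -37493$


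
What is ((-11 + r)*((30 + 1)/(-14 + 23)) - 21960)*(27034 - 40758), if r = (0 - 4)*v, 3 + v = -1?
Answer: 2710284140/9 ≈ 3.0114e+8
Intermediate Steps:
v = -4 (v = -3 - 1 = -4)
r = 16 (r = (0 - 4)*(-4) = -4*(-4) = 16)
((-11 + r)*((30 + 1)/(-14 + 23)) - 21960)*(27034 - 40758) = ((-11 + 16)*((30 + 1)/(-14 + 23)) - 21960)*(27034 - 40758) = (5*(31/9) - 21960)*(-13724) = (155/9 - 21960)*(-13724) = -197485/9*(-13724) = 2710284140/9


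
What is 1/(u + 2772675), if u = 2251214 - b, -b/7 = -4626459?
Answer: -1/27361324 ≈ -3.6548e-8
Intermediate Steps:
b = 32385213 (b = -7*(-4626459) = 32385213)
u = -30133999 (u = 2251214 - 1*32385213 = 2251214 - 32385213 = -30133999)
1/(u + 2772675) = 1/(-30133999 + 2772675) = 1/(-27361324) = -1/27361324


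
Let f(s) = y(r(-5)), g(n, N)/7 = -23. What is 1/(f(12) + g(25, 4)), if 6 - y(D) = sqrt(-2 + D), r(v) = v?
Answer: I/(sqrt(7) - 155*I) ≈ -0.0064497 + 0.00011009*I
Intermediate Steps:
y(D) = 6 - sqrt(-2 + D)
g(n, N) = -161 (g(n, N) = 7*(-23) = -161)
f(s) = 6 - I*sqrt(7) (f(s) = 6 - sqrt(-2 - 5) = 6 - sqrt(-7) = 6 - I*sqrt(7))
1/(f(12) + g(25, 4)) = 1/((6 - I*sqrt(7)) - 161) = 1/(-155 - I*sqrt(7))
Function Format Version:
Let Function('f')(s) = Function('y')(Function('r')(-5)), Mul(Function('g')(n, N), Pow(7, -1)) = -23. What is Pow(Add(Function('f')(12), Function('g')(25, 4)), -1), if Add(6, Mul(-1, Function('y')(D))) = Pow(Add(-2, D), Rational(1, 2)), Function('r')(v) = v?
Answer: Mul(I, Pow(Add(Pow(7, Rational(1, 2)), Mul(-155, I)), -1)) ≈ Add(-0.0064497, Mul(0.00011009, I))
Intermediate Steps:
Function('y')(D) = Add(6, Mul(-1, Pow(Add(-2, D), Rational(1, 2))))
Function('g')(n, N) = -161 (Function('g')(n, N) = Mul(7, -23) = -161)
Function('f')(s) = Add(6, Mul(-1, I, Pow(7, Rational(1, 2)))) (Function('f')(s) = Add(6, Mul(-1, Pow(Add(-2, -5), Rational(1, 2)))) = Add(6, Mul(-1, Pow(-7, Rational(1, 2)))) = Add(6, Mul(-1, Mul(I, Pow(7, Rational(1, 2))))) = Add(6, Mul(-1, I, Pow(7, Rational(1, 2)))))
Pow(Add(Function('f')(12), Function('g')(25, 4)), -1) = Pow(Add(Add(6, Mul(-1, I, Pow(7, Rational(1, 2)))), -161), -1) = Pow(Add(-155, Mul(-1, I, Pow(7, Rational(1, 2)))), -1)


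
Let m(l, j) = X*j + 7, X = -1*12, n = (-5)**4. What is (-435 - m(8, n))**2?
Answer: 49815364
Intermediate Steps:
n = 625
X = -12
m(l, j) = 7 - 12*j (m(l, j) = -12*j + 7 = 7 - 12*j)
(-435 - m(8, n))**2 = (-435 - (7 - 12*625))**2 = (-435 - (7 - 7500))**2 = (-435 - 1*(-7493))**2 = (-435 + 7493)**2 = 7058**2 = 49815364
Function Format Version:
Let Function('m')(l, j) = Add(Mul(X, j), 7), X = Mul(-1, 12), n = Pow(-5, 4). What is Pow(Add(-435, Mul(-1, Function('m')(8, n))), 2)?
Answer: 49815364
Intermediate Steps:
n = 625
X = -12
Function('m')(l, j) = Add(7, Mul(-12, j)) (Function('m')(l, j) = Add(Mul(-12, j), 7) = Add(7, Mul(-12, j)))
Pow(Add(-435, Mul(-1, Function('m')(8, n))), 2) = Pow(Add(-435, Mul(-1, Add(7, Mul(-12, 625)))), 2) = Pow(Add(-435, Mul(-1, Add(7, -7500))), 2) = Pow(Add(-435, Mul(-1, -7493)), 2) = Pow(Add(-435, 7493), 2) = Pow(7058, 2) = 49815364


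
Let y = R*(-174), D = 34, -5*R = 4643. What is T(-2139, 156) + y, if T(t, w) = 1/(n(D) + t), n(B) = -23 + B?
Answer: 1719172891/10640 ≈ 1.6158e+5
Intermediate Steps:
R = -4643/5 (R = -1/5*4643 = -4643/5 ≈ -928.60)
T(t, w) = 1/(11 + t) (T(t, w) = 1/((-23 + 34) + t) = 1/(11 + t))
y = 807882/5 (y = -4643/5*(-174) = 807882/5 ≈ 1.6158e+5)
T(-2139, 156) + y = 1/(11 - 2139) + 807882/5 = 1/(-2128) + 807882/5 = -1/2128 + 807882/5 = 1719172891/10640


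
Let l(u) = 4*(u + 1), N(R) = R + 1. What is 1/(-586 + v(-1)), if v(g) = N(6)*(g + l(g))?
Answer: -1/593 ≈ -0.0016863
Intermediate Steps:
N(R) = 1 + R
l(u) = 4 + 4*u (l(u) = 4*(1 + u) = 4 + 4*u)
v(g) = 28 + 35*g (v(g) = (1 + 6)*(g + (4 + 4*g)) = 7*(4 + 5*g) = 28 + 35*g)
1/(-586 + v(-1)) = 1/(-586 + (28 + 35*(-1))) = 1/(-586 + (28 - 35)) = 1/(-586 - 7) = 1/(-593) = -1/593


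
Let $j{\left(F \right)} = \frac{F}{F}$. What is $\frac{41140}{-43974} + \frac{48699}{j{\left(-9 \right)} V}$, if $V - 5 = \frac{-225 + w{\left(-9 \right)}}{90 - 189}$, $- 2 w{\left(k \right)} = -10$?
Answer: $\frac{9635367167}{1429155} \approx 6742.0$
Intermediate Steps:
$w{\left(k \right)} = 5$ ($w{\left(k \right)} = \left(- \frac{1}{2}\right) \left(-10\right) = 5$)
$j{\left(F \right)} = 1$
$V = \frac{65}{9}$ ($V = 5 + \frac{-225 + 5}{90 - 189} = 5 - \frac{220}{-99} = 5 - - \frac{20}{9} = 5 + \frac{20}{9} = \frac{65}{9} \approx 7.2222$)
$\frac{41140}{-43974} + \frac{48699}{j{\left(-9 \right)} V} = \frac{41140}{-43974} + \frac{48699}{1 \cdot \frac{65}{9}} = 41140 \left(- \frac{1}{43974}\right) + \frac{48699}{\frac{65}{9}} = - \frac{20570}{21987} + 48699 \cdot \frac{9}{65} = - \frac{20570}{21987} + \frac{438291}{65} = \frac{9635367167}{1429155}$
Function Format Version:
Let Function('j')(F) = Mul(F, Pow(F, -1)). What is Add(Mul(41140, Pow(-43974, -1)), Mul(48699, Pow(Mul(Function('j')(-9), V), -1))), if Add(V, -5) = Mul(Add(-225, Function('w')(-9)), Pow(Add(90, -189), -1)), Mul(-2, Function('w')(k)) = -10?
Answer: Rational(9635367167, 1429155) ≈ 6742.0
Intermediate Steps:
Function('w')(k) = 5 (Function('w')(k) = Mul(Rational(-1, 2), -10) = 5)
Function('j')(F) = 1
V = Rational(65, 9) (V = Add(5, Mul(Add(-225, 5), Pow(Add(90, -189), -1))) = Add(5, Mul(-220, Pow(-99, -1))) = Add(5, Mul(-220, Rational(-1, 99))) = Add(5, Rational(20, 9)) = Rational(65, 9) ≈ 7.2222)
Add(Mul(41140, Pow(-43974, -1)), Mul(48699, Pow(Mul(Function('j')(-9), V), -1))) = Add(Mul(41140, Pow(-43974, -1)), Mul(48699, Pow(Mul(1, Rational(65, 9)), -1))) = Add(Mul(41140, Rational(-1, 43974)), Mul(48699, Pow(Rational(65, 9), -1))) = Add(Rational(-20570, 21987), Mul(48699, Rational(9, 65))) = Add(Rational(-20570, 21987), Rational(438291, 65)) = Rational(9635367167, 1429155)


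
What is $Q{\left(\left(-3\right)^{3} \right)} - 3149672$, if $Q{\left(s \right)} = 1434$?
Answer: $-3148238$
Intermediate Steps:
$Q{\left(\left(-3\right)^{3} \right)} - 3149672 = 1434 - 3149672 = -3148238$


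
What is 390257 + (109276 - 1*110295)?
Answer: 389238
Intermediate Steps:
390257 + (109276 - 1*110295) = 390257 + (109276 - 110295) = 390257 - 1019 = 389238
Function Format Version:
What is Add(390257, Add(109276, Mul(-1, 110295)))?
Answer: 389238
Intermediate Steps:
Add(390257, Add(109276, Mul(-1, 110295))) = Add(390257, Add(109276, -110295)) = Add(390257, -1019) = 389238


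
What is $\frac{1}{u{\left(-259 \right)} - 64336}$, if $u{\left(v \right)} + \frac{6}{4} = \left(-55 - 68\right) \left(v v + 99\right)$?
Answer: $- \frac{2}{16654955} \approx -1.2008 \cdot 10^{-7}$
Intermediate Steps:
$u{\left(v \right)} = - \frac{24357}{2} - 123 v^{2}$ ($u{\left(v \right)} = - \frac{3}{2} + \left(-55 - 68\right) \left(v v + 99\right) = - \frac{3}{2} - 123 \left(v^{2} + 99\right) = - \frac{3}{2} - 123 \left(99 + v^{2}\right) = - \frac{3}{2} - \left(12177 + 123 v^{2}\right) = - \frac{24357}{2} - 123 v^{2}$)
$\frac{1}{u{\left(-259 \right)} - 64336} = \frac{1}{\left(- \frac{24357}{2} - 123 \left(-259\right)^{2}\right) - 64336} = \frac{1}{\left(- \frac{24357}{2} - 8250963\right) - 64336} = \frac{1}{- \frac{16526283}{2} - 64336} = \frac{1}{- \frac{16654955}{2}} = - \frac{2}{16654955}$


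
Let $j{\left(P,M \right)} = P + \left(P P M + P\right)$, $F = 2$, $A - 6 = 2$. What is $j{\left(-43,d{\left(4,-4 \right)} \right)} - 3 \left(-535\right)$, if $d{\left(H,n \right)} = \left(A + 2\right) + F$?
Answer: $23707$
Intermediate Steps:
$A = 8$ ($A = 6 + 2 = 8$)
$d{\left(H,n \right)} = 12$ ($d{\left(H,n \right)} = \left(8 + 2\right) + 2 = 10 + 2 = 12$)
$j{\left(P,M \right)} = 2 P + M P^{2}$ ($j{\left(P,M \right)} = P + \left(P^{2} M + P\right) = P + \left(M P^{2} + P\right) = P + \left(P + M P^{2}\right) = 2 P + M P^{2}$)
$j{\left(-43,d{\left(4,-4 \right)} \right)} - 3 \left(-535\right) = - 43 \left(2 + 12 \left(-43\right)\right) - 3 \left(-535\right) = - 43 \left(2 - 516\right) - -1605 = \left(-43\right) \left(-514\right) + 1605 = 22102 + 1605 = 23707$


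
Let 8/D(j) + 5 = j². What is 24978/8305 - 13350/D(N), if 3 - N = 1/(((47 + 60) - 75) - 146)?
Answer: -972817881341/143909040 ≈ -6760.0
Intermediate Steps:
N = 343/114 (N = 3 - 1/(((47 + 60) - 75) - 146) = 3 - 1/((107 - 75) - 146) = 3 - 1/(32 - 146) = 3 - 1/(-114) = 3 - 1*(-1/114) = 3 + 1/114 = 343/114 ≈ 3.0088)
D(j) = 8/(-5 + j²)
24978/8305 - 13350/D(N) = 24978/8305 - 13350/(8/(-5 + (343/114)²)) = 24978*(1/8305) - 13350/(8/(-5 + 117649/12996)) = 24978/8305 - 13350/(8/(52669/12996)) = 24978/8305 - 13350/(8*(12996/52669)) = 24978/8305 - 13350/103968/52669 = 24978/8305 - 13350*52669/103968 = 24978/8305 - 117188525/17328 = -972817881341/143909040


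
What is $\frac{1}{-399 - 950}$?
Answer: $- \frac{1}{1349} \approx -0.00074129$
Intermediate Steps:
$\frac{1}{-399 - 950} = \frac{1}{-1349} = - \frac{1}{1349}$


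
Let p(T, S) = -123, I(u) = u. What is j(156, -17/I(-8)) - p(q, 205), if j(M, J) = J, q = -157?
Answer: 1001/8 ≈ 125.13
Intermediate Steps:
j(156, -17/I(-8)) - p(q, 205) = -17/(-8) - 1*(-123) = -17*(-1/8) + 123 = 17/8 + 123 = 1001/8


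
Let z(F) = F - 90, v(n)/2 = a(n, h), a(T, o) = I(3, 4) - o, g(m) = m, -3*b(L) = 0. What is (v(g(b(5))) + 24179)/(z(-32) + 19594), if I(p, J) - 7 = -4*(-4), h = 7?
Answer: 24211/19472 ≈ 1.2434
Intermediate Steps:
b(L) = 0 (b(L) = -⅓*0 = 0)
I(p, J) = 23 (I(p, J) = 7 - 4*(-4) = 7 + 16 = 23)
a(T, o) = 23 - o
v(n) = 32 (v(n) = 2*(23 - 1*7) = 2*(23 - 7) = 2*16 = 32)
z(F) = -90 + F
(v(g(b(5))) + 24179)/(z(-32) + 19594) = (32 + 24179)/((-90 - 32) + 19594) = 24211/(-122 + 19594) = 24211/19472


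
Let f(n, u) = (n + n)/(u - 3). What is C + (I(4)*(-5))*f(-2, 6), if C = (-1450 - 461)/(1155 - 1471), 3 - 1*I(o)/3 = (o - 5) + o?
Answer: 1911/316 ≈ 6.0475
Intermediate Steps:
f(n, u) = 2*n/(-3 + u) (f(n, u) = (2*n)/(-3 + u) = 2*n/(-3 + u))
I(o) = 24 - 6*o (I(o) = 9 - 3*((o - 5) + o) = 9 - 3*((-5 + o) + o) = 9 - 3*(-5 + 2*o) = 9 + (15 - 6*o) = 24 - 6*o)
C = 1911/316 (C = -1911/(-316) = -1911*(-1/316) = 1911/316 ≈ 6.0475)
C + (I(4)*(-5))*f(-2, 6) = 1911/316 + ((24 - 6*4)*(-5))*(2*(-2)/(-3 + 6)) = 1911/316 + ((24 - 24)*(-5))*(2*(-2)/3) = 1911/316 + (0*(-5))*(2*(-2)*(1/3)) = 1911/316 + 0*(-4/3) = 1911/316 + 0 = 1911/316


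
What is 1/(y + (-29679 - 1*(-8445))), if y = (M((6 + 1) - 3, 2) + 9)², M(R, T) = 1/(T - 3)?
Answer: -1/21170 ≈ -4.7237e-5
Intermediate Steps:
M(R, T) = 1/(-3 + T)
y = 64 (y = (1/(-3 + 2) + 9)² = (1/(-1) + 9)² = (-1 + 9)² = 8² = 64)
1/(y + (-29679 - 1*(-8445))) = 1/(64 + (-29679 - 1*(-8445))) = 1/(64 + (-29679 + 8445)) = 1/(64 - 21234) = 1/(-21170) = -1/21170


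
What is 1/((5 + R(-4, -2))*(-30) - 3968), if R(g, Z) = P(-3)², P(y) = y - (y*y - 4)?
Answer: -1/6038 ≈ -0.00016562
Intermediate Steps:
P(y) = 4 + y - y² (P(y) = y - (y² - 4) = y - (-4 + y²) = y + (4 - y²) = 4 + y - y²)
R(g, Z) = 64 (R(g, Z) = (4 - 3 - 1*(-3)²)² = (4 - 3 - 1*9)² = (4 - 3 - 9)² = (-8)² = 64)
1/((5 + R(-4, -2))*(-30) - 3968) = 1/((5 + 64)*(-30) - 3968) = 1/(69*(-30) - 3968) = 1/(-2070 - 3968) = 1/(-6038) = -1/6038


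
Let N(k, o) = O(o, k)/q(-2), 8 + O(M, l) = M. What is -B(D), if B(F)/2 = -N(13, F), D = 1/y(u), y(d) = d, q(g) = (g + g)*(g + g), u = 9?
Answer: -71/72 ≈ -0.98611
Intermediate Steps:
O(M, l) = -8 + M
q(g) = 4*g² (q(g) = (2*g)*(2*g) = 4*g²)
D = ⅑ (D = 1/9 = ⅑ ≈ 0.11111)
N(k, o) = -½ + o/16 (N(k, o) = (-8 + o)/((4*(-2)²)) = (-8 + o)/((4*4)) = (-8 + o)/16 = (-8 + o)*(1/16) = -½ + o/16)
B(F) = 1 - F/8 (B(F) = 2*(-(-½ + F/16)) = 2*(½ - F/16) = 1 - F/8)
-B(D) = -(1 - ⅛*⅑) = -(1 - 1/72) = -1*71/72 = -71/72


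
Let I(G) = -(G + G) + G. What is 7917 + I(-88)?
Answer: 8005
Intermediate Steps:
I(G) = -G (I(G) = -2*G + G = -G)
7917 + I(-88) = 7917 - 1*(-88) = 7917 + 88 = 8005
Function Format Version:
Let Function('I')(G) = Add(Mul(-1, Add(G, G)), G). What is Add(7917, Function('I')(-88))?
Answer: 8005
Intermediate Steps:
Function('I')(G) = Mul(-1, G) (Function('I')(G) = Add(Mul(-1, Mul(2, G)), G) = Add(Mul(-2, G), G) = Mul(-1, G))
Add(7917, Function('I')(-88)) = Add(7917, Mul(-1, -88)) = Add(7917, 88) = 8005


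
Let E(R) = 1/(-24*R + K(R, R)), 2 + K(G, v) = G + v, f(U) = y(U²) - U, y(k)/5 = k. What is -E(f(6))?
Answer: 1/3830 ≈ 0.00026110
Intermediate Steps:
y(k) = 5*k
f(U) = -U + 5*U² (f(U) = 5*U² - U = -U + 5*U²)
K(G, v) = -2 + G + v (K(G, v) = -2 + (G + v) = -2 + G + v)
E(R) = 1/(-2 - 22*R) (E(R) = 1/(-24*R + (-2 + R + R)) = 1/(-24*R + (-2 + 2*R)) = 1/(-2 - 22*R))
-E(f(6)) = -(-1)/(2 + 22*(6*(-1 + 5*6))) = -(-1)/(2 + 22*(6*(-1 + 30))) = -(-1)/(2 + 22*(6*29)) = -(-1)/(2 + 22*174) = -(-1)/(2 + 3828) = -(-1)/3830 = -1*(-1/3830) = 1/3830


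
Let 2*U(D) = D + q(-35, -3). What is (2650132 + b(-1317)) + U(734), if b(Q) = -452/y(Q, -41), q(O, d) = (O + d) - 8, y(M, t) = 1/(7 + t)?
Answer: 2665844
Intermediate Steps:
q(O, d) = -8 + O + d
U(D) = -23 + D/2 (U(D) = (D + (-8 - 35 - 3))/2 = (D - 46)/2 = (-46 + D)/2 = -23 + D/2)
b(Q) = 15368 (b(Q) = -452/(1/(7 - 41)) = -452/(1/(-34)) = -452/(-1/34) = -452*(-34) = 15368)
(2650132 + b(-1317)) + U(734) = (2650132 + 15368) + (-23 + (½)*734) = 2665500 + (-23 + 367) = 2665500 + 344 = 2665844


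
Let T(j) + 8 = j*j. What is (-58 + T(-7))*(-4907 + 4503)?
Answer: 6868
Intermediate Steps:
T(j) = -8 + j² (T(j) = -8 + j*j = -8 + j²)
(-58 + T(-7))*(-4907 + 4503) = (-58 + (-8 + (-7)²))*(-4907 + 4503) = (-58 + (-8 + 49))*(-404) = (-58 + 41)*(-404) = -17*(-404) = 6868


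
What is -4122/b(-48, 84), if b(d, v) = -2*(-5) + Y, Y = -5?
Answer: -4122/5 ≈ -824.40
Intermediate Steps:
b(d, v) = 5 (b(d, v) = -2*(-5) - 5 = 10 - 5 = 5)
-4122/b(-48, 84) = -4122/5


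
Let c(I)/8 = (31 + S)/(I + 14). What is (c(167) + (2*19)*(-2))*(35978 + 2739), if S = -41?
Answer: -535688412/181 ≈ -2.9596e+6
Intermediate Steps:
c(I) = -80/(14 + I) (c(I) = 8*((31 - 41)/(I + 14)) = 8*(-10/(14 + I)) = -80/(14 + I))
(c(167) + (2*19)*(-2))*(35978 + 2739) = (-80/(14 + 167) + (2*19)*(-2))*(35978 + 2739) = (-80/181 + 38*(-2))*38717 = (-80*1/181 - 76)*38717 = (-80/181 - 76)*38717 = -13836/181*38717 = -535688412/181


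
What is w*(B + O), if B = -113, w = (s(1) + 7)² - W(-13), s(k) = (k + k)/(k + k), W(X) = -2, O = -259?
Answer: -24552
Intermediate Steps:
s(k) = 1 (s(k) = (2*k)/((2*k)) = (2*k)*(1/(2*k)) = 1)
w = 66 (w = (1 + 7)² - 1*(-2) = 8² + 2 = 64 + 2 = 66)
w*(B + O) = 66*(-113 - 259) = 66*(-372) = -24552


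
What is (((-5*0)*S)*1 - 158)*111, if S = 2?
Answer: -17538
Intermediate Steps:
(((-5*0)*S)*1 - 158)*111 = ((-5*0*2)*1 - 158)*111 = ((0*2)*1 - 158)*111 = (0*1 - 158)*111 = (0 - 158)*111 = -158*111 = -17538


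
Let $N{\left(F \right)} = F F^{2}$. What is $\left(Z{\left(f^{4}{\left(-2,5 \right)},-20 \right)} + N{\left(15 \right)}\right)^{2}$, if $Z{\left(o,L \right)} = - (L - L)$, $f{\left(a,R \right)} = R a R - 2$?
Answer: $11390625$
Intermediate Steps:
$N{\left(F \right)} = F^{3}$
$f{\left(a,R \right)} = -2 + a R^{2}$ ($f{\left(a,R \right)} = a R^{2} - 2 = -2 + a R^{2}$)
$Z{\left(o,L \right)} = 0$ ($Z{\left(o,L \right)} = \left(-1\right) 0 = 0$)
$\left(Z{\left(f^{4}{\left(-2,5 \right)},-20 \right)} + N{\left(15 \right)}\right)^{2} = \left(0 + 15^{3}\right)^{2} = \left(0 + 3375\right)^{2} = 3375^{2} = 11390625$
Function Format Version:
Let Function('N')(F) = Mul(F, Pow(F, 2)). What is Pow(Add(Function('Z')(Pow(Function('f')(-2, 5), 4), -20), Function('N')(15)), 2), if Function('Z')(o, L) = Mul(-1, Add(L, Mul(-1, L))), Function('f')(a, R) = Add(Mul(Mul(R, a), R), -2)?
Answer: 11390625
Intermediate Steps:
Function('N')(F) = Pow(F, 3)
Function('f')(a, R) = Add(-2, Mul(a, Pow(R, 2))) (Function('f')(a, R) = Add(Mul(a, Pow(R, 2)), -2) = Add(-2, Mul(a, Pow(R, 2))))
Function('Z')(o, L) = 0 (Function('Z')(o, L) = Mul(-1, 0) = 0)
Pow(Add(Function('Z')(Pow(Function('f')(-2, 5), 4), -20), Function('N')(15)), 2) = Pow(Add(0, Pow(15, 3)), 2) = Pow(Add(0, 3375), 2) = Pow(3375, 2) = 11390625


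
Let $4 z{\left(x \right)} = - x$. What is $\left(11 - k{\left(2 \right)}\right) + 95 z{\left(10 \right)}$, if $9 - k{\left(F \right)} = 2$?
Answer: $- \frac{467}{2} \approx -233.5$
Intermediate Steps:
$k{\left(F \right)} = 7$ ($k{\left(F \right)} = 9 - 2 = 7$)
$z{\left(x \right)} = - \frac{x}{4}$ ($z{\left(x \right)} = \frac{\left(-1\right) x}{4} = - \frac{x}{4}$)
$\left(11 - k{\left(2 \right)}\right) + 95 z{\left(10 \right)} = \left(11 - 7\right) + 95 \left(\left(- \frac{1}{4}\right) 10\right) = \left(11 - 7\right) + 95 \left(- \frac{5}{2}\right) = 4 - \frac{475}{2} = - \frac{467}{2}$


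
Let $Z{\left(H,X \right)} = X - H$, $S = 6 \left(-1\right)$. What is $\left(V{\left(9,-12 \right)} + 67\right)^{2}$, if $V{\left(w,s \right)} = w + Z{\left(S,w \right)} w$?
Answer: $44521$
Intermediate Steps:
$S = -6$
$V{\left(w,s \right)} = w + w \left(6 + w\right)$ ($V{\left(w,s \right)} = w + \left(w - -6\right) w = w + \left(w + 6\right) w = w + \left(6 + w\right) w = w + w \left(6 + w\right)$)
$\left(V{\left(9,-12 \right)} + 67\right)^{2} = \left(9 \left(7 + 9\right) + 67\right)^{2} = \left(9 \cdot 16 + 67\right)^{2} = \left(144 + 67\right)^{2} = 211^{2} = 44521$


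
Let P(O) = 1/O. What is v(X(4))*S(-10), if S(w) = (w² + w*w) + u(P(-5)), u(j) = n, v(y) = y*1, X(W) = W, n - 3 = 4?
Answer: 828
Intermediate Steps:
n = 7 (n = 3 + 4 = 7)
v(y) = y
P(O) = 1/O
u(j) = 7
S(w) = 7 + 2*w² (S(w) = (w² + w*w) + 7 = (w² + w²) + 7 = 2*w² + 7 = 7 + 2*w²)
v(X(4))*S(-10) = 4*(7 + 2*(-10)²) = 4*(7 + 2*100) = 4*(7 + 200) = 4*207 = 828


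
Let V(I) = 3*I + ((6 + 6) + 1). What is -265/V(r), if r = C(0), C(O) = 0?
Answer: -265/13 ≈ -20.385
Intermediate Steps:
r = 0
V(I) = 13 + 3*I (V(I) = 3*I + (12 + 1) = 3*I + 13 = 13 + 3*I)
-265/V(r) = -265/(13 + 3*0) = -265/(13 + 0) = -265/13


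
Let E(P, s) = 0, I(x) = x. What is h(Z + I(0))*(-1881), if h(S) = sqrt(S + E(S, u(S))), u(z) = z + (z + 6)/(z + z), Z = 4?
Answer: -3762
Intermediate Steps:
u(z) = z + (6 + z)/(2*z) (u(z) = z + (6 + z)/((2*z)) = z + (6 + z)*(1/(2*z)) = z + (6 + z)/(2*z))
h(S) = sqrt(S) (h(S) = sqrt(S + 0) = sqrt(S))
h(Z + I(0))*(-1881) = sqrt(4 + 0)*(-1881) = sqrt(4)*(-1881) = 2*(-1881) = -3762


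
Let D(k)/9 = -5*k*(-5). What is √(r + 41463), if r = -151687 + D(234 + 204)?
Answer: I*√11674 ≈ 108.05*I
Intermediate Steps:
D(k) = 225*k (D(k) = 9*(-5*k*(-5)) = 9*(25*k) = 225*k)
r = -53137 (r = -151687 + 225*(234 + 204) = -151687 + 225*438 = -151687 + 98550 = -53137)
√(r + 41463) = √(-53137 + 41463) = √(-11674) = I*√11674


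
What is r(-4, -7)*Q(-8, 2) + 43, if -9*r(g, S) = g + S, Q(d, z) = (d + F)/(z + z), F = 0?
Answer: 365/9 ≈ 40.556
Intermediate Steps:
Q(d, z) = d/(2*z) (Q(d, z) = (d + 0)/(z + z) = d/((2*z)) = d*(1/(2*z)) = d/(2*z))
r(g, S) = -S/9 - g/9 (r(g, S) = -(g + S)/9 = -(S + g)/9 = -S/9 - g/9)
r(-4, -7)*Q(-8, 2) + 43 = (-1/9*(-7) - 1/9*(-4))*((1/2)*(-8)/2) + 43 = (7/9 + 4/9)*((1/2)*(-8)*(1/2)) + 43 = (11/9)*(-2) + 43 = -22/9 + 43 = 365/9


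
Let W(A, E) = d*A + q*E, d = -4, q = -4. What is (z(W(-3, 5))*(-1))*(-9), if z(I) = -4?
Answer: -36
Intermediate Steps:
W(A, E) = -4*A - 4*E
(z(W(-3, 5))*(-1))*(-9) = -4*(-1)*(-9) = 4*(-9) = -36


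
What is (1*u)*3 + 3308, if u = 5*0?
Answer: 3308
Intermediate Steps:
u = 0
(1*u)*3 + 3308 = (1*0)*3 + 3308 = 0*3 + 3308 = 0 + 3308 = 3308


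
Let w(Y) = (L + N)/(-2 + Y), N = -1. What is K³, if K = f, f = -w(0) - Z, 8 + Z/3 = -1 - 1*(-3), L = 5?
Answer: 8000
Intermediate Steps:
Z = -18 (Z = -24 + 3*(-1 - 1*(-3)) = -24 + 3*(-1 + 3) = -24 + 3*2 = -24 + 6 = -18)
w(Y) = 4/(-2 + Y) (w(Y) = (5 - 1)/(-2 + Y) = 4/(-2 + Y))
f = 20 (f = -4/(-2 + 0) - 1*(-18) = -4/(-2) + 18 = -4*(-1)/2 + 18 = -1*(-2) + 18 = 2 + 18 = 20)
K = 20
K³ = 20³ = 8000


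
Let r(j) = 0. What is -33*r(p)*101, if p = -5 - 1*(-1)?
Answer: 0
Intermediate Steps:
p = -4 (p = -5 + 1 = -4)
-33*r(p)*101 = -33*0*101 = 0*101 = 0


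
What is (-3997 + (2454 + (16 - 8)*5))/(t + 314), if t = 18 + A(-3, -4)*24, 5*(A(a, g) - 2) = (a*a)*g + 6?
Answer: -1503/236 ≈ -6.3686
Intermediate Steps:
A(a, g) = 16/5 + g*a**2/5 (A(a, g) = 2 + ((a*a)*g + 6)/5 = 2 + (a**2*g + 6)/5 = 2 + (g*a**2 + 6)/5 = 2 + (6 + g*a**2)/5 = 2 + (6/5 + g*a**2/5) = 16/5 + g*a**2/5)
t = -78 (t = 18 + (16/5 + (1/5)*(-4)*(-3)**2)*24 = 18 + (16/5 + (1/5)*(-4)*9)*24 = 18 + (16/5 - 36/5)*24 = 18 - 4*24 = 18 - 96 = -78)
(-3997 + (2454 + (16 - 8)*5))/(t + 314) = (-3997 + (2454 + (16 - 8)*5))/(-78 + 314) = (-3997 + (2454 + 8*5))/236 = (-3997 + (2454 + 40))*(1/236) = (-3997 + 2494)*(1/236) = -1503*1/236 = -1503/236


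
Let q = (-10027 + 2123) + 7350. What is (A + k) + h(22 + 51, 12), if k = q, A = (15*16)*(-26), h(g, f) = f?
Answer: -6782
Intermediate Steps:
A = -6240 (A = 240*(-26) = -6240)
q = -554 (q = -7904 + 7350 = -554)
k = -554
(A + k) + h(22 + 51, 12) = (-6240 - 554) + 12 = -6794 + 12 = -6782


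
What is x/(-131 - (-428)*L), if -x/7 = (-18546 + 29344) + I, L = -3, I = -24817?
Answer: -98133/1415 ≈ -69.352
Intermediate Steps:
x = 98133 (x = -7*((-18546 + 29344) - 24817) = -7*(10798 - 24817) = -7*(-14019) = 98133)
x/(-131 - (-428)*L) = 98133/(-131 - (-428)*(-3)) = 98133/(-131 - 107*12) = 98133/(-131 - 1284) = 98133/(-1415) = 98133*(-1/1415) = -98133/1415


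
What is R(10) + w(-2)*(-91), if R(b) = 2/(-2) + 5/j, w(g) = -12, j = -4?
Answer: 4359/4 ≈ 1089.8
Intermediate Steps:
R(b) = -9/4 (R(b) = 2/(-2) + 5/(-4) = 2*(-½) + 5*(-¼) = -1 - 5/4 = -9/4)
R(10) + w(-2)*(-91) = -9/4 - 12*(-91) = -9/4 + 1092 = 4359/4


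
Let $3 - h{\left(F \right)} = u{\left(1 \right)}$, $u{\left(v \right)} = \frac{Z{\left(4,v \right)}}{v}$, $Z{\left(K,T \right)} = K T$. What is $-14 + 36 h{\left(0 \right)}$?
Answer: $-50$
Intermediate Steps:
$u{\left(v \right)} = 4$ ($u{\left(v \right)} = \frac{4 v}{v} = 4$)
$h{\left(F \right)} = -1$ ($h{\left(F \right)} = 3 - 4 = -1$)
$-14 + 36 h{\left(0 \right)} = -14 + 36 \left(-1\right) = -14 - 36 = -50$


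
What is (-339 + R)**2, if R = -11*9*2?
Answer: 288369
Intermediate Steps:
R = -198 (R = -99*2 = -198)
(-339 + R)**2 = (-339 - 198)**2 = (-537)**2 = 288369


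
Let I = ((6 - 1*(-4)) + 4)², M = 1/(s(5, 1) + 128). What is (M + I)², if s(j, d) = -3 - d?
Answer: 590733025/15376 ≈ 38419.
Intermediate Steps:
M = 1/124 (M = 1/((-3 - 1*1) + 128) = 1/((-3 - 1) + 128) = 1/(-4 + 128) = 1/124 ≈ 0.0080645)
I = 196 (I = ((6 + 4) + 4)² = (10 + 4)² = 14² = 196)
(M + I)² = (1/124 + 196)² = (24305/124)² = 590733025/15376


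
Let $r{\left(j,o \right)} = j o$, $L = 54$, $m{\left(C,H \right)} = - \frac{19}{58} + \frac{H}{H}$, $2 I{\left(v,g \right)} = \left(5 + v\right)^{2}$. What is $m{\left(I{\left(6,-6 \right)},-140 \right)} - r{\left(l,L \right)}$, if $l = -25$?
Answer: $\frac{78339}{58} \approx 1350.7$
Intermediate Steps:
$I{\left(v,g \right)} = \frac{\left(5 + v\right)^{2}}{2}$
$m{\left(C,H \right)} = \frac{39}{58}$ ($m{\left(C,H \right)} = \left(-19\right) \frac{1}{58} + 1 = - \frac{19}{58} + 1 = \frac{39}{58}$)
$m{\left(I{\left(6,-6 \right)},-140 \right)} - r{\left(l,L \right)} = \frac{39}{58} - \left(-25\right) 54 = \frac{39}{58} - -1350 = \frac{39}{58} + 1350 = \frac{78339}{58}$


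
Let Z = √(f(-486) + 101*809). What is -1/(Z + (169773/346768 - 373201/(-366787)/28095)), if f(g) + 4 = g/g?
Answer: 6252096942161590829214418391760/1043317867004869903755407818297594031 - 12769208236540662064984530950400*√81706/1043317867004869903755407818297594031 ≈ -0.0034924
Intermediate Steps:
f(g) = -3 (f(g) = -4 + g/g = -4 + 1 = -3)
Z = √81706 (Z = √(-3 + 101*809) = √(-3 + 81709) = √81706 ≈ 285.84)
-1/(Z + (169773/346768 - 373201/(-366787)/28095)) = -1/(√81706 + (169773/346768 - 373201/(-366787)/28095)) = -1/(√81706 + (169773*(1/346768) - 373201*(-1/366787)*(1/28095))) = -1/(√81706 + (169773/346768 + (373201/366787)*(1/28095))) = -1/(√81706 + (169773/346768 + 373201/10304880765)) = -1/(√81706 + 1749619936280713/3573402893117520) = -1/(1749619936280713/3573402893117520 + √81706)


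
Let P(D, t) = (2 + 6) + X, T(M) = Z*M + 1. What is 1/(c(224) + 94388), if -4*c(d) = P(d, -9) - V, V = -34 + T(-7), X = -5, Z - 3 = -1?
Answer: 2/188751 ≈ 1.0596e-5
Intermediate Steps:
Z = 2 (Z = 3 - 1 = 2)
T(M) = 1 + 2*M (T(M) = 2*M + 1 = 1 + 2*M)
P(D, t) = 3 (P(D, t) = (2 + 6) - 5 = 8 - 5 = 3)
V = -47 (V = -34 + (1 + 2*(-7)) = -34 + (1 - 14) = -34 - 13 = -47)
c(d) = -25/2 (c(d) = -(3 - 1*(-47))/4 = -(3 + 47)/4 = -¼*50 = -25/2)
1/(c(224) + 94388) = 1/(-25/2 + 94388) = 1/(188751/2) = 2/188751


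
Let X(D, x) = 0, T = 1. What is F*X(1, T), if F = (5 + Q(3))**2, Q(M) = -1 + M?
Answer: 0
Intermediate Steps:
F = 49 (F = (5 + (-1 + 3))**2 = (5 + 2)**2 = 7**2 = 49)
F*X(1, T) = 49*0 = 0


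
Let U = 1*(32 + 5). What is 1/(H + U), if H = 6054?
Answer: 1/6091 ≈ 0.00016418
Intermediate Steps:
U = 37 (U = 1*37 = 37)
1/(H + U) = 1/(6054 + 37) = 1/6091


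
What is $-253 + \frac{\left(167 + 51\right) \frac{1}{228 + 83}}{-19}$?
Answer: $- \frac{1495195}{5909} \approx -253.04$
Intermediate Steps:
$-253 + \frac{\left(167 + 51\right) \frac{1}{228 + 83}}{-19} = -253 - \frac{218 \cdot \frac{1}{311}}{19} = -253 - \frac{218}{5909} = - \frac{1495195}{5909}$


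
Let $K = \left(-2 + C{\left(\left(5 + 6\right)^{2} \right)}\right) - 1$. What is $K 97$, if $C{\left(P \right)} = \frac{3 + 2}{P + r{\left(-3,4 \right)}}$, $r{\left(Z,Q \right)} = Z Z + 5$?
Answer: $- \frac{7760}{27} \approx -287.41$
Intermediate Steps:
$r{\left(Z,Q \right)} = 5 + Z^{2}$ ($r{\left(Z,Q \right)} = Z^{2} + 5 = 5 + Z^{2}$)
$C{\left(P \right)} = \frac{5}{14 + P}$ ($C{\left(P \right)} = \frac{3 + 2}{P + \left(5 + \left(-3\right)^{2}\right)} = \frac{5}{P + \left(5 + 9\right)} = \frac{5}{P + 14} = \frac{5}{14 + P}$)
$K = - \frac{80}{27}$ ($K = \left(-2 + \frac{5}{14 + \left(5 + 6\right)^{2}}\right) - 1 = \left(-2 + \frac{5}{14 + 11^{2}}\right) - 1 = \left(-2 + \frac{5}{14 + 121}\right) - 1 = \left(-2 + \frac{5}{135}\right) - 1 = \left(-2 + 5 \cdot \frac{1}{135}\right) - 1 = \left(-2 + \frac{1}{27}\right) - 1 = - \frac{53}{27} - 1 = - \frac{80}{27} \approx -2.963$)
$K 97 = \left(- \frac{80}{27}\right) 97 = - \frac{7760}{27}$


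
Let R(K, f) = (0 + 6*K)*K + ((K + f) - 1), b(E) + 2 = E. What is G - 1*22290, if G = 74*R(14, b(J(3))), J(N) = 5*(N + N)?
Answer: 67768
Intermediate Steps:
J(N) = 10*N (J(N) = 5*(2*N) = 10*N)
b(E) = -2 + E
R(K, f) = -1 + K + f + 6*K**2 (R(K, f) = (6*K)*K + (-1 + K + f) = 6*K**2 + (-1 + K + f) = -1 + K + f + 6*K**2)
G = 90058 (G = 74*(-1 + 14 + (-2 + 10*3) + 6*14**2) = 74*(-1 + 14 + (-2 + 30) + 6*196) = 74*(-1 + 14 + 28 + 1176) = 74*1217 = 90058)
G - 1*22290 = 90058 - 1*22290 = 90058 - 22290 = 67768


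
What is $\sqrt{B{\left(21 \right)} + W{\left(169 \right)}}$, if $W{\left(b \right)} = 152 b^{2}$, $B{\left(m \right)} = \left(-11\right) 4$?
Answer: $2 \sqrt{1085307} \approx 2083.6$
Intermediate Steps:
$B{\left(m \right)} = -44$
$\sqrt{B{\left(21 \right)} + W{\left(169 \right)}} = \sqrt{-44 + 152 \cdot 169^{2}} = \sqrt{-44 + 152 \cdot 28561} = \sqrt{-44 + 4341272} = \sqrt{4341228} = 2 \sqrt{1085307}$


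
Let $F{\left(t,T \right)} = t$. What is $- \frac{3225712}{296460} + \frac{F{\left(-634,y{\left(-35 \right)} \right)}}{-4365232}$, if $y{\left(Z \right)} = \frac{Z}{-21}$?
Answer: $- \frac{1760099161193}{161764584840} \approx -10.881$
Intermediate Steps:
$y{\left(Z \right)} = - \frac{Z}{21}$ ($y{\left(Z \right)} = Z \left(- \frac{1}{21}\right) = - \frac{Z}{21}$)
$- \frac{3225712}{296460} + \frac{F{\left(-634,y{\left(-35 \right)} \right)}}{-4365232} = - \frac{3225712}{296460} - \frac{634}{-4365232} = \left(-3225712\right) \frac{1}{296460} - - \frac{317}{2182616} = - \frac{806428}{74115} + \frac{317}{2182616} = - \frac{1760099161193}{161764584840}$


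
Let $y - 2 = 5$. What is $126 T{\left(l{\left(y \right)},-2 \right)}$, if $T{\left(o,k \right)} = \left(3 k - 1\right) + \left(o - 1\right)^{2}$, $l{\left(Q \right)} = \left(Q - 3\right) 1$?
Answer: $252$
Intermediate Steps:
$y = 7$ ($y = 2 + 5 = 7$)
$l{\left(Q \right)} = -3 + Q$ ($l{\left(Q \right)} = \left(-3 + Q\right) 1 = -3 + Q$)
$T{\left(o,k \right)} = -1 + \left(-1 + o\right)^{2} + 3 k$ ($T{\left(o,k \right)} = \left(-1 + 3 k\right) + \left(-1 + o\right)^{2} = -1 + \left(-1 + o\right)^{2} + 3 k$)
$126 T{\left(l{\left(y \right)},-2 \right)} = 126 \left(-1 + \left(-1 + \left(-3 + 7\right)\right)^{2} + 3 \left(-2\right)\right) = 126 \left(-1 + \left(-1 + 4\right)^{2} - 6\right) = 126 \left(-1 + 3^{2} - 6\right) = 126 \left(-1 + 9 - 6\right) = 126 \cdot 2 = 252$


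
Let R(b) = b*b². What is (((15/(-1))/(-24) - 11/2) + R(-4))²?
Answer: 303601/64 ≈ 4743.8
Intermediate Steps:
R(b) = b³
(((15/(-1))/(-24) - 11/2) + R(-4))² = (((15/(-1))/(-24) - 11/2) + (-4)³)² = (((15*(-1))*(-1/24) - 11*½) - 64)² = ((-15*(-1/24) - 11/2) - 64)² = ((5/8 - 11/2) - 64)² = (-39/8 - 64)² = (-551/8)² = 303601/64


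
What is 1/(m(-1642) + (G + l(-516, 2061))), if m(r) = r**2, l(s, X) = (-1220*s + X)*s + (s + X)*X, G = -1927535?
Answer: -1/321942922 ≈ -3.1061e-9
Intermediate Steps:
l(s, X) = X*(X + s) + s*(X - 1220*s) (l(s, X) = (X - 1220*s)*s + (X + s)*X = s*(X - 1220*s) + X*(X + s) = X*(X + s) + s*(X - 1220*s))
1/(m(-1642) + (G + l(-516, 2061))) = 1/((-1642)**2 + (-1927535 + (2061**2 - 1220*(-516)**2 + 2*2061*(-516)))) = 1/(2696164 + (-1927535 + (4247721 - 1220*266256 - 2126952))) = 1/(2696164 + (-1927535 + (4247721 - 324832320 - 2126952))) = 1/(2696164 + (-1927535 - 322711551)) = 1/(2696164 - 324639086) = 1/(-321942922) = -1/321942922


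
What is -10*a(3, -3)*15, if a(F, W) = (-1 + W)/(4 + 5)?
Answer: 200/3 ≈ 66.667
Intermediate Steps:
a(F, W) = -1/9 + W/9 (a(F, W) = (-1 + W)/9 = (-1 + W)*(1/9) = -1/9 + W/9)
-10*a(3, -3)*15 = -10*(-1/9 + (1/9)*(-3))*15 = -10*(-1/9 - 1/3)*15 = -10*(-4/9)*15 = (40/9)*15 = 200/3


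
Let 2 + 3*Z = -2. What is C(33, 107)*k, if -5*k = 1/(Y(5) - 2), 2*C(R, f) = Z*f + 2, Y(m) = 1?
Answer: -211/15 ≈ -14.067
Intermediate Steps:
Z = -4/3 (Z = -⅔ + (⅓)*(-2) = -⅔ - ⅔ = -4/3 ≈ -1.3333)
C(R, f) = 1 - 2*f/3 (C(R, f) = (-4*f/3 + 2)/2 = (2 - 4*f/3)/2 = 1 - 2*f/3)
k = ⅕ (k = -1/(5*(1 - 2)) = -⅕/(-1) = -⅕*(-1) = ⅕ ≈ 0.20000)
C(33, 107)*k = (1 - ⅔*107)*(⅕) = (1 - 214/3)*(⅕) = -211/3*⅕ = -211/15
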